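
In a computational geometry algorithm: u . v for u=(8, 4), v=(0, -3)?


u . v = u_x*v_x + u_y*v_y = 8*0 + 4*(-3)
= 0 + (-12) = -12

-12


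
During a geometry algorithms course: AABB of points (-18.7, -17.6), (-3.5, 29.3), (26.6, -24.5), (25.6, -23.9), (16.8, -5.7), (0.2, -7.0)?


x range: [-18.7, 26.6]
y range: [-24.5, 29.3]
Bounding box: (-18.7,-24.5) to (26.6,29.3)

(-18.7,-24.5) to (26.6,29.3)


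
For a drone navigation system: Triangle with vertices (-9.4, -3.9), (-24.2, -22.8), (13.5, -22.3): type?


Side lengths squared: AB^2=576.25, BC^2=1421.54, CA^2=862.97
Sorted: [576.25, 862.97, 1421.54]
By sides: Scalene, By angles: Acute

Scalene, Acute


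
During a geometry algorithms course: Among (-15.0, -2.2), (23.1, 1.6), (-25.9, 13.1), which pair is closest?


d(P0,P1) = 38.289, d(P0,P2) = 18.7856, d(P1,P2) = 50.3314
Closest: P0 and P2

Closest pair: (-15.0, -2.2) and (-25.9, 13.1), distance = 18.7856


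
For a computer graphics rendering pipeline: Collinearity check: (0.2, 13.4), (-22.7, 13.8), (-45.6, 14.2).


Cross product: ((-22.7)-0.2)*(14.2-13.4) - (13.8-13.4)*((-45.6)-0.2)
= 0

Yes, collinear


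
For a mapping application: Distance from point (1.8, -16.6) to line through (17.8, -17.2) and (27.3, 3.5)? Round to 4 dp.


|cross product| = 336.9
|line direction| = sqrt(518.74) = 22.7759
Distance = 336.9/sqrt(518.74) = 14.792

14.792


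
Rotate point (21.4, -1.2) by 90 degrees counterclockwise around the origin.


90° CCW: (x,y) -> (-y, x)
(21.4,-1.2) -> (1.2, 21.4)

(1.2, 21.4)


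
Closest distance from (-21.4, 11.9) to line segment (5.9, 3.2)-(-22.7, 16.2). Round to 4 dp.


Project P onto AB: t = 0.9057 (clamped to [0,1])
Closest point on segment: (-20.0027, 14.974)
Distance: 3.3766

3.3766


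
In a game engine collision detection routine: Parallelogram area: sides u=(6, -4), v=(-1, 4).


|u x v| = |6*4 - (-4)*(-1)|
= |24 - 4| = 20

20


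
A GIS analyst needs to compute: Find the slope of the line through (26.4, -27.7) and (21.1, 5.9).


slope = (y2-y1)/(x2-x1) = (5.9-(-27.7))/(21.1-26.4) = 33.6/(-5.3) = -6.3396

-6.3396


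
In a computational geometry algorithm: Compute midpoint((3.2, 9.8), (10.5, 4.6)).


M = ((3.2+10.5)/2, (9.8+4.6)/2)
= (6.85, 7.2)

(6.85, 7.2)


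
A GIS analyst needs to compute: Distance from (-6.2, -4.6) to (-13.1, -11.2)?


dx=-6.9, dy=-6.6
d^2 = (-6.9)^2 + (-6.6)^2 = 91.17
d = sqrt(91.17) = 9.5483

9.5483


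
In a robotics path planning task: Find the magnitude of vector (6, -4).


|u| = sqrt(6^2 + (-4)^2) = sqrt(52) = 7.2111

7.2111


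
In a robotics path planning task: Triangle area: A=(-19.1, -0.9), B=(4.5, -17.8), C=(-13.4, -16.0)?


Area = |x_A(y_B-y_C) + x_B(y_C-y_A) + x_C(y_A-y_B)|/2
= |34.38 + (-67.95) + (-226.46)|/2
= 260.03/2 = 130.015

130.015


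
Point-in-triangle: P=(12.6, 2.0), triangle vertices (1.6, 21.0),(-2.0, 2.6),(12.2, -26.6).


Cross products: AB x AP = 270.8, BC x BP = 417.8, CA x CP = -322.2
All same sign? no

No, outside


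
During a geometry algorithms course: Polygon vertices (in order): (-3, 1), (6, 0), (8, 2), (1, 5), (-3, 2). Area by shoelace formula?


Shoelace sum: ((-3)*0 - 6*1) + (6*2 - 8*0) + (8*5 - 1*2) + (1*2 - (-3)*5) + ((-3)*1 - (-3)*2)
= 64
Area = |64|/2 = 32

32


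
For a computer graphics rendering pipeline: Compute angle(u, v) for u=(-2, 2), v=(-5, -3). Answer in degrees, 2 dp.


u.v = 4, |u| = sqrt(8) = 2.8284, |v| = sqrt(34) = 5.831
cos(theta) = u.v/(|u||v|) = 4/sqrt(272) = 0.242536
theta = acos(0.242536) = 75.96 degrees

75.96 degrees


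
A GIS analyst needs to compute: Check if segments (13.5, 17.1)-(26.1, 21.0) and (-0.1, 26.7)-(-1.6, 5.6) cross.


Cross products: d1=301.36, d2=561.37, d3=174, d4=-86.01
d1*d2 < 0 and d3*d4 < 0? no

No, they don't intersect


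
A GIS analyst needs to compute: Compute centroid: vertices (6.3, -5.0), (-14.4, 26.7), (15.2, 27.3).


Centroid = ((x_A+x_B+x_C)/3, (y_A+y_B+y_C)/3)
= ((6.3+(-14.4)+15.2)/3, ((-5)+26.7+27.3)/3)
= (2.3667, 16.3333)

(2.3667, 16.3333)


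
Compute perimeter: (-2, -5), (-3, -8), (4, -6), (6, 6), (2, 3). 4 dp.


Sides: (-2, -5)->(-3, -8): sqrt(10) = 3.162278, (-3, -8)->(4, -6): sqrt(53) = 7.28011, (4, -6)->(6, 6): sqrt(148) = 12.165525, (6, 6)->(2, 3): sqrt(25) = 5, (2, 3)->(-2, -5): sqrt(80) = 8.944272
Sum = 36.552185
Perimeter = 36.5522

36.5522


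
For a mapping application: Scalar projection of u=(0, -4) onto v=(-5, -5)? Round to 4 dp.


u.v = 20, |v| = sqrt(50) = 7.0711
Scalar projection = u.v / |v| = 20 / sqrt(50) = 2.8284

2.8284


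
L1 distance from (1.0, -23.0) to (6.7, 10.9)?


|1-6.7| + |(-23)-10.9| = 5.7 + 33.9 = 39.6

39.6


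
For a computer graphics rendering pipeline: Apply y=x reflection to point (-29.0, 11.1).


Reflection over y=x: (x,y) -> (y,x)
(-29, 11.1) -> (11.1, -29)

(11.1, -29)


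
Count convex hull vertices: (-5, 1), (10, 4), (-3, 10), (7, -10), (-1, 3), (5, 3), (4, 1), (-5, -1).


Convex hull vertices (CCW): (-5, -1), (7, -10), (10, 4), (-3, 10), (-5, 1)
Count = 5

5


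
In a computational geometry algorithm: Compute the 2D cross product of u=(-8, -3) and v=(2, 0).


u x v = u_x*v_y - u_y*v_x = (-8)*0 - (-3)*2
= 0 - (-6) = 6

6


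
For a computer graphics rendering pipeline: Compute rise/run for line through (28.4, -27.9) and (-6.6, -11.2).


slope = (y2-y1)/(x2-x1) = ((-11.2)-(-27.9))/((-6.6)-28.4) = 16.7/(-35) = -0.4771

-0.4771


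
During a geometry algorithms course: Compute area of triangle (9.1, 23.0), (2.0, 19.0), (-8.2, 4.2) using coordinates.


Area = |x_A(y_B-y_C) + x_B(y_C-y_A) + x_C(y_A-y_B)|/2
= |134.68 + (-37.6) + (-32.8)|/2
= 64.28/2 = 32.14

32.14


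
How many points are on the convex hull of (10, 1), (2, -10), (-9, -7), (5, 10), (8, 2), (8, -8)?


Convex hull vertices (CCW): (-9, -7), (2, -10), (8, -8), (10, 1), (5, 10)
Count = 5

5


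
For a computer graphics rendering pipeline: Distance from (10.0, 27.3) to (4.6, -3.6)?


dx=-5.4, dy=-30.9
d^2 = (-5.4)^2 + (-30.9)^2 = 983.97
d = sqrt(983.97) = 31.3683

31.3683


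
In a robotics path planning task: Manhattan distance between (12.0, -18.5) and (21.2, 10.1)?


|12-21.2| + |(-18.5)-10.1| = 9.2 + 28.6 = 37.8

37.8


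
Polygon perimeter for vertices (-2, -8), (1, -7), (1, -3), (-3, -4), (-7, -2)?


Sides: (-2, -8)->(1, -7): sqrt(10) = 3.162278, (1, -7)->(1, -3): sqrt(16) = 4, (1, -3)->(-3, -4): sqrt(17) = 4.123106, (-3, -4)->(-7, -2): sqrt(20) = 4.472136, (-7, -2)->(-2, -8): sqrt(61) = 7.81025
Sum = 23.56777
Perimeter = 23.5678

23.5678


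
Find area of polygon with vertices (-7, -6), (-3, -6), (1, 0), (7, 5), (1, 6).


Shoelace sum: ((-7)*(-6) - (-3)*(-6)) + ((-3)*0 - 1*(-6)) + (1*5 - 7*0) + (7*6 - 1*5) + (1*(-6) - (-7)*6)
= 108
Area = |108|/2 = 54

54


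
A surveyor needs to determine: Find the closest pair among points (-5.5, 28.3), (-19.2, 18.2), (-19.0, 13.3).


d(P0,P1) = 17.0206, d(P0,P2) = 20.1804, d(P1,P2) = 4.9041
Closest: P1 and P2

Closest pair: (-19.2, 18.2) and (-19.0, 13.3), distance = 4.9041


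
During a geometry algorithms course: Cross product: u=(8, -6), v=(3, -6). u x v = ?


u x v = u_x*v_y - u_y*v_x = 8*(-6) - (-6)*3
= (-48) - (-18) = -30

-30


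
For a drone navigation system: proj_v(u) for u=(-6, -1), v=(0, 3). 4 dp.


u.v = -3, |v| = sqrt(9) = 3
Scalar projection = u.v / |v| = -3 / sqrt(9) = -1

-1


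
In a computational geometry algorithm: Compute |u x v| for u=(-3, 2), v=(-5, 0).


|u x v| = |(-3)*0 - 2*(-5)|
= |0 - (-10)| = 10

10


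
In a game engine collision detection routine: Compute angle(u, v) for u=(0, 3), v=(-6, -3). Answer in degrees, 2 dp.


u.v = -9, |u| = sqrt(9) = 3, |v| = sqrt(45) = 6.7082
cos(theta) = u.v/(|u||v|) = -9/sqrt(405) = -0.447214
theta = acos(-0.447214) = 116.57 degrees

116.57 degrees


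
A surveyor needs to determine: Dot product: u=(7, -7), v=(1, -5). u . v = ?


u . v = u_x*v_x + u_y*v_y = 7*1 + (-7)*(-5)
= 7 + 35 = 42

42


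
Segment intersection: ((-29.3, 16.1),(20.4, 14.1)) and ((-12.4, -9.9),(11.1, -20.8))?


Cross products: d1=426.79, d2=921.52, d3=-1258.4, d4=-1753.13
d1*d2 < 0 and d3*d4 < 0? no

No, they don't intersect


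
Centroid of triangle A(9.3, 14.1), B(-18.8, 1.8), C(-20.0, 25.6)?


Centroid = ((x_A+x_B+x_C)/3, (y_A+y_B+y_C)/3)
= ((9.3+(-18.8)+(-20))/3, (14.1+1.8+25.6)/3)
= (-9.8333, 13.8333)

(-9.8333, 13.8333)


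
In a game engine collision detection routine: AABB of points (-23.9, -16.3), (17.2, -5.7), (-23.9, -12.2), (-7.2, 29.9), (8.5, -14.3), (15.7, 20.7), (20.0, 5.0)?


x range: [-23.9, 20]
y range: [-16.3, 29.9]
Bounding box: (-23.9,-16.3) to (20,29.9)

(-23.9,-16.3) to (20,29.9)


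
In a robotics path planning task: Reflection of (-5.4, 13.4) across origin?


Reflection over origin: (x,y) -> (-x,-y)
(-5.4, 13.4) -> (5.4, -13.4)

(5.4, -13.4)


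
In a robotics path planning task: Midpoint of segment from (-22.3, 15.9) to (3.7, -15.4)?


M = (((-22.3)+3.7)/2, (15.9+(-15.4))/2)
= (-9.3, 0.25)

(-9.3, 0.25)


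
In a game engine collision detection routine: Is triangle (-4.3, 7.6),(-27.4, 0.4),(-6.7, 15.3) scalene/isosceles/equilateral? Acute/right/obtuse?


Side lengths squared: AB^2=585.45, BC^2=650.5, CA^2=65.05
Sorted: [65.05, 585.45, 650.5]
By sides: Scalene, By angles: Right

Scalene, Right


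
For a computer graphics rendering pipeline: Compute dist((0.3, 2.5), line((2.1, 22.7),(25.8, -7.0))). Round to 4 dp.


|cross product| = 532.2
|line direction| = sqrt(1443.78) = 37.9971
Distance = 532.2/sqrt(1443.78) = 14.0063

14.0063


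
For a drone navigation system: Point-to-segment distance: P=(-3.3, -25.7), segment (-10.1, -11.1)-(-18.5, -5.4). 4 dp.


Project P onto AB: t = 0 (clamped to [0,1])
Closest point on segment: (-10.1, -11.1)
Distance: 16.1059

16.1059


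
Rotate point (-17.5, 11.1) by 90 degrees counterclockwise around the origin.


90° CCW: (x,y) -> (-y, x)
(-17.5,11.1) -> (-11.1, -17.5)

(-11.1, -17.5)


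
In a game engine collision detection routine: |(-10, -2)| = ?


|u| = sqrt((-10)^2 + (-2)^2) = sqrt(104) = 10.198

10.198


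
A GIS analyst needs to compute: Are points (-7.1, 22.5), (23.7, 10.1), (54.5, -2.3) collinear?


Cross product: (23.7-(-7.1))*((-2.3)-22.5) - (10.1-22.5)*(54.5-(-7.1))
= 0

Yes, collinear


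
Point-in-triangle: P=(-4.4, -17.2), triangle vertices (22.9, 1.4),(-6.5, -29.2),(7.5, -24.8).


Cross products: AB x AP = -288.54, BC x BP = 158.76, CA x CP = 428.82
All same sign? no

No, outside


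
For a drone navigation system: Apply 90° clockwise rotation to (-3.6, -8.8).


90° CW: (x,y) -> (y, -x)
(-3.6,-8.8) -> (-8.8, 3.6)

(-8.8, 3.6)


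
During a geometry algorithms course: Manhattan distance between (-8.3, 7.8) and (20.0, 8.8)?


|(-8.3)-20| + |7.8-8.8| = 28.3 + 1 = 29.3

29.3


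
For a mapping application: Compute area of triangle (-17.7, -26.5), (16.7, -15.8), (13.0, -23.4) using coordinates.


Area = |x_A(y_B-y_C) + x_B(y_C-y_A) + x_C(y_A-y_B)|/2
= |(-134.52) + 51.77 + (-139.1)|/2
= 221.85/2 = 110.925

110.925


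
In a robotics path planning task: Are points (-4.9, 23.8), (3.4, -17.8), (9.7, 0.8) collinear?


Cross product: (3.4-(-4.9))*(0.8-23.8) - ((-17.8)-23.8)*(9.7-(-4.9))
= 416.46

No, not collinear


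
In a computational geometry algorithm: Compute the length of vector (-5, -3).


|u| = sqrt((-5)^2 + (-3)^2) = sqrt(34) = 5.831

5.831


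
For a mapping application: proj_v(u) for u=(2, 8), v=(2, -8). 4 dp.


u.v = -60, |v| = sqrt(68) = 8.2462
Scalar projection = u.v / |v| = -60 / sqrt(68) = -7.2761

-7.2761


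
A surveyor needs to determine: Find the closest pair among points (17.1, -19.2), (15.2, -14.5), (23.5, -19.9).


d(P0,P1) = 5.0695, d(P0,P2) = 6.4382, d(P1,P2) = 9.902
Closest: P0 and P1

Closest pair: (17.1, -19.2) and (15.2, -14.5), distance = 5.0695


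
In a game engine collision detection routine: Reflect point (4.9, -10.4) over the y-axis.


Reflection over y-axis: (x,y) -> (-x,y)
(4.9, -10.4) -> (-4.9, -10.4)

(-4.9, -10.4)


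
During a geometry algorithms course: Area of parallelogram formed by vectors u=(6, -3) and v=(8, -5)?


|u x v| = |6*(-5) - (-3)*8|
= |(-30) - (-24)| = 6

6


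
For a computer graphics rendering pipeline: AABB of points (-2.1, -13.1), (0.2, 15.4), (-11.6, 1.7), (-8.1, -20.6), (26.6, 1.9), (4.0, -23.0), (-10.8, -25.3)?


x range: [-11.6, 26.6]
y range: [-25.3, 15.4]
Bounding box: (-11.6,-25.3) to (26.6,15.4)

(-11.6,-25.3) to (26.6,15.4)


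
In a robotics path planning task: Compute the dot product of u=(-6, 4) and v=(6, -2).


u . v = u_x*v_x + u_y*v_y = (-6)*6 + 4*(-2)
= (-36) + (-8) = -44

-44


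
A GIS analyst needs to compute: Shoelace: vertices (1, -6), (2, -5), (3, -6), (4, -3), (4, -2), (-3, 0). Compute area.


Shoelace sum: (1*(-5) - 2*(-6)) + (2*(-6) - 3*(-5)) + (3*(-3) - 4*(-6)) + (4*(-2) - 4*(-3)) + (4*0 - (-3)*(-2)) + ((-3)*(-6) - 1*0)
= 41
Area = |41|/2 = 20.5

20.5


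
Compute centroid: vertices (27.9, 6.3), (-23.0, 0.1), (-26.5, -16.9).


Centroid = ((x_A+x_B+x_C)/3, (y_A+y_B+y_C)/3)
= ((27.9+(-23)+(-26.5))/3, (6.3+0.1+(-16.9))/3)
= (-7.2, -3.5)

(-7.2, -3.5)


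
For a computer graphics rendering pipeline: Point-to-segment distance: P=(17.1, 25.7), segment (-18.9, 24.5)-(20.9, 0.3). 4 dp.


Project P onto AB: t = 0.647 (clamped to [0,1])
Closest point on segment: (6.8502, 8.8429)
Distance: 19.7287

19.7287


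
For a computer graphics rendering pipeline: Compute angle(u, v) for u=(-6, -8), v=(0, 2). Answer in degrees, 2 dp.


u.v = -16, |u| = sqrt(100) = 10, |v| = sqrt(4) = 2
cos(theta) = u.v/(|u||v|) = -16/sqrt(400) = -0.8
theta = acos(-0.8) = 143.13 degrees

143.13 degrees


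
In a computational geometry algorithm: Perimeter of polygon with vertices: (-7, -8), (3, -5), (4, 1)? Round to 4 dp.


Sides: (-7, -8)->(3, -5): sqrt(109) = 10.440307, (3, -5)->(4, 1): sqrt(37) = 6.082763, (4, 1)->(-7, -8): sqrt(202) = 14.21267
Sum = 30.73574
Perimeter = 30.7357

30.7357


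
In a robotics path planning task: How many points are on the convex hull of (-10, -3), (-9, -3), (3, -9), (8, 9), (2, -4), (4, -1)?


Convex hull vertices (CCW): (-10, -3), (3, -9), (8, 9)
Count = 3

3


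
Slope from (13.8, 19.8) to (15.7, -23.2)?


slope = (y2-y1)/(x2-x1) = ((-23.2)-19.8)/(15.7-13.8) = (-43)/1.9 = -22.6316

-22.6316


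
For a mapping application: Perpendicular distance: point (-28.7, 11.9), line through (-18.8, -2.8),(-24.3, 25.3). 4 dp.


|cross product| = 197.34
|line direction| = sqrt(819.86) = 28.6332
Distance = 197.34/sqrt(819.86) = 6.892

6.892


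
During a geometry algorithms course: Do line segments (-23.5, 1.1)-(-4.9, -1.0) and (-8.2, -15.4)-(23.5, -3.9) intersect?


Cross products: d1=699, d2=418.53, d3=-274.77, d4=5.7
d1*d2 < 0 and d3*d4 < 0? no

No, they don't intersect


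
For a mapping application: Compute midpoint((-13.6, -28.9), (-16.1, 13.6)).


M = (((-13.6)+(-16.1))/2, ((-28.9)+13.6)/2)
= (-14.85, -7.65)

(-14.85, -7.65)


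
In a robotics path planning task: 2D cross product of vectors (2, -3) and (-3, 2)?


u x v = u_x*v_y - u_y*v_x = 2*2 - (-3)*(-3)
= 4 - 9 = -5

-5


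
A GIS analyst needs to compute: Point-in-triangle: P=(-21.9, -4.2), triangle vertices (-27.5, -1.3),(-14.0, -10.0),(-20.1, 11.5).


Cross products: AB x AP = 9.57, BC x BP = 134.47, CA x CP = 93.14
All same sign? yes

Yes, inside


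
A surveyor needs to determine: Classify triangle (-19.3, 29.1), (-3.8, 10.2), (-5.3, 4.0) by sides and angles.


Side lengths squared: AB^2=597.46, BC^2=40.69, CA^2=826.01
Sorted: [40.69, 597.46, 826.01]
By sides: Scalene, By angles: Obtuse

Scalene, Obtuse


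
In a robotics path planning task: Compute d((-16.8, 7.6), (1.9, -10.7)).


dx=18.7, dy=-18.3
d^2 = 18.7^2 + (-18.3)^2 = 684.58
d = sqrt(684.58) = 26.1645

26.1645


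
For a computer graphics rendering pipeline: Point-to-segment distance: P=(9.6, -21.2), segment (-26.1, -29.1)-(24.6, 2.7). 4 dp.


Project P onto AB: t = 0.5755 (clamped to [0,1])
Closest point on segment: (3.0768, -10.7998)
Distance: 12.2767

12.2767


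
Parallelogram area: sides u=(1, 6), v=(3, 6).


|u x v| = |1*6 - 6*3|
= |6 - 18| = 12

12


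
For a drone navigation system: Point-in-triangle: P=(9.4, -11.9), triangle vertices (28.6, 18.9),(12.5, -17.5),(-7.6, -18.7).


Cross products: AB x AP = -203, BC x BP = -116.28, CA x CP = -393.04
All same sign? yes

Yes, inside


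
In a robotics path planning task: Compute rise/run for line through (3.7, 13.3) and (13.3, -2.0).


slope = (y2-y1)/(x2-x1) = ((-2)-13.3)/(13.3-3.7) = (-15.3)/9.6 = -1.5938

-1.5938


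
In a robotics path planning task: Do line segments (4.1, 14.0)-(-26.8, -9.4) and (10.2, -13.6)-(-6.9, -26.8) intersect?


Cross products: d1=-552.48, d2=-560.22, d3=995.58, d4=1003.32
d1*d2 < 0 and d3*d4 < 0? no

No, they don't intersect


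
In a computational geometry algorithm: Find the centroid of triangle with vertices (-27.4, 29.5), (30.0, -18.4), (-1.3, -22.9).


Centroid = ((x_A+x_B+x_C)/3, (y_A+y_B+y_C)/3)
= (((-27.4)+30+(-1.3))/3, (29.5+(-18.4)+(-22.9))/3)
= (0.4333, -3.9333)

(0.4333, -3.9333)


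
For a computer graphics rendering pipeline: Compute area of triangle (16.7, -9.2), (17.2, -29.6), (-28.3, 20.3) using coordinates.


Area = |x_A(y_B-y_C) + x_B(y_C-y_A) + x_C(y_A-y_B)|/2
= |(-833.33) + 507.4 + (-577.32)|/2
= 903.25/2 = 451.625

451.625


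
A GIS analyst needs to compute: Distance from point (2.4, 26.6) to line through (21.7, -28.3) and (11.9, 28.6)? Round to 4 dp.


|cross product| = 560.15
|line direction| = sqrt(3333.65) = 57.7378
Distance = 560.15/sqrt(3333.65) = 9.7016

9.7016


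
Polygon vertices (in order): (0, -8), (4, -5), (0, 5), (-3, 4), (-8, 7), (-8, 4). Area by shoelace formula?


Shoelace sum: (0*(-5) - 4*(-8)) + (4*5 - 0*(-5)) + (0*4 - (-3)*5) + ((-3)*7 - (-8)*4) + ((-8)*4 - (-8)*7) + ((-8)*(-8) - 0*4)
= 166
Area = |166|/2 = 83

83


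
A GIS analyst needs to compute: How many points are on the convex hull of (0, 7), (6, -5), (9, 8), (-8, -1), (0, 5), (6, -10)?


Convex hull vertices (CCW): (-8, -1), (6, -10), (9, 8), (0, 7)
Count = 4

4


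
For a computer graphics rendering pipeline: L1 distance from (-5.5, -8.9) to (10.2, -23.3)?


|(-5.5)-10.2| + |(-8.9)-(-23.3)| = 15.7 + 14.4 = 30.1

30.1


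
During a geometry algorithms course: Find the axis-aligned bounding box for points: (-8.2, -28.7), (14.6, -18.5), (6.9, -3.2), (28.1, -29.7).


x range: [-8.2, 28.1]
y range: [-29.7, -3.2]
Bounding box: (-8.2,-29.7) to (28.1,-3.2)

(-8.2,-29.7) to (28.1,-3.2)


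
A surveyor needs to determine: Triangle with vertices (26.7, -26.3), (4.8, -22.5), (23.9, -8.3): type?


Side lengths squared: AB^2=494.05, BC^2=566.45, CA^2=331.84
Sorted: [331.84, 494.05, 566.45]
By sides: Scalene, By angles: Acute

Scalene, Acute


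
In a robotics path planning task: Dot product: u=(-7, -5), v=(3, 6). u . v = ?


u . v = u_x*v_x + u_y*v_y = (-7)*3 + (-5)*6
= (-21) + (-30) = -51

-51


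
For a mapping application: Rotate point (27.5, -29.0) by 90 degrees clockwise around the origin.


90° CW: (x,y) -> (y, -x)
(27.5,-29) -> (-29, -27.5)

(-29, -27.5)


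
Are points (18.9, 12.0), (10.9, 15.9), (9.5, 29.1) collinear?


Cross product: (10.9-18.9)*(29.1-12) - (15.9-12)*(9.5-18.9)
= -100.14

No, not collinear


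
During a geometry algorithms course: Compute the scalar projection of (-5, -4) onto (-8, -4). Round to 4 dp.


u.v = 56, |v| = sqrt(80) = 8.9443
Scalar projection = u.v / |v| = 56 / sqrt(80) = 6.261

6.261


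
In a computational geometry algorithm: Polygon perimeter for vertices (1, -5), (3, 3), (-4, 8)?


Sides: (1, -5)->(3, 3): sqrt(68) = 8.246211, (3, 3)->(-4, 8): sqrt(74) = 8.602325, (-4, 8)->(1, -5): sqrt(194) = 13.928388
Sum = 30.776924
Perimeter = 30.7769

30.7769


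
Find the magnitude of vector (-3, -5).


|u| = sqrt((-3)^2 + (-5)^2) = sqrt(34) = 5.831

5.831


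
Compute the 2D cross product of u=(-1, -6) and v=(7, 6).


u x v = u_x*v_y - u_y*v_x = (-1)*6 - (-6)*7
= (-6) - (-42) = 36

36


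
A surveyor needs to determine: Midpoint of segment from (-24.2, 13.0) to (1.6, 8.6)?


M = (((-24.2)+1.6)/2, (13+8.6)/2)
= (-11.3, 10.8)

(-11.3, 10.8)


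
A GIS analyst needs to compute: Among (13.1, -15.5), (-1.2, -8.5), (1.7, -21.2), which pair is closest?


d(P0,P1) = 15.9214, d(P0,P2) = 12.7456, d(P1,P2) = 13.0269
Closest: P0 and P2

Closest pair: (13.1, -15.5) and (1.7, -21.2), distance = 12.7456


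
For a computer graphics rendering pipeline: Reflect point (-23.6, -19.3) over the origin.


Reflection over origin: (x,y) -> (-x,-y)
(-23.6, -19.3) -> (23.6, 19.3)

(23.6, 19.3)


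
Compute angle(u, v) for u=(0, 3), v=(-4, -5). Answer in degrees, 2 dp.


u.v = -15, |u| = sqrt(9) = 3, |v| = sqrt(41) = 6.4031
cos(theta) = u.v/(|u||v|) = -15/sqrt(369) = -0.780869
theta = acos(-0.780869) = 141.34 degrees

141.34 degrees


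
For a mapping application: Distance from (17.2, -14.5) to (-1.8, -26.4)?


dx=-19, dy=-11.9
d^2 = (-19)^2 + (-11.9)^2 = 502.61
d = sqrt(502.61) = 22.419

22.419


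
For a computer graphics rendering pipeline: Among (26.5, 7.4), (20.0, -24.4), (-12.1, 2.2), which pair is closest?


d(P0,P1) = 32.4575, d(P0,P2) = 38.9487, d(P1,P2) = 41.689
Closest: P0 and P1

Closest pair: (26.5, 7.4) and (20.0, -24.4), distance = 32.4575


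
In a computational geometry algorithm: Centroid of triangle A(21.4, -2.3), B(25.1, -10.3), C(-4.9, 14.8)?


Centroid = ((x_A+x_B+x_C)/3, (y_A+y_B+y_C)/3)
= ((21.4+25.1+(-4.9))/3, ((-2.3)+(-10.3)+14.8)/3)
= (13.8667, 0.7333)

(13.8667, 0.7333)


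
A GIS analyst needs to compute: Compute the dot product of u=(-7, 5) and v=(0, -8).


u . v = u_x*v_x + u_y*v_y = (-7)*0 + 5*(-8)
= 0 + (-40) = -40

-40


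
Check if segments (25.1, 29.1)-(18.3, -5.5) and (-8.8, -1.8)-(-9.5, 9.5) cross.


Cross products: d1=-404.7, d2=-303.64, d3=-962.82, d4=-1063.88
d1*d2 < 0 and d3*d4 < 0? no

No, they don't intersect


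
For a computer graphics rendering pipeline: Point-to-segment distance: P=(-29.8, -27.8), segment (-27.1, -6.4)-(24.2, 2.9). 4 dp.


Project P onto AB: t = 0 (clamped to [0,1])
Closest point on segment: (-27.1, -6.4)
Distance: 21.5697

21.5697


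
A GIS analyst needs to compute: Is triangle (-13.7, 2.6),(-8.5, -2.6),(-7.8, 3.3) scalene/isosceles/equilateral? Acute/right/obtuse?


Side lengths squared: AB^2=54.08, BC^2=35.3, CA^2=35.3
Sorted: [35.3, 35.3, 54.08]
By sides: Isosceles, By angles: Acute

Isosceles, Acute


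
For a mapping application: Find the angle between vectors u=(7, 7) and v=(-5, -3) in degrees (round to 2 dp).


u.v = -56, |u| = sqrt(98) = 9.8995, |v| = sqrt(34) = 5.831
cos(theta) = u.v/(|u||v|) = -56/sqrt(3332) = -0.970143
theta = acos(-0.970143) = 165.96 degrees

165.96 degrees


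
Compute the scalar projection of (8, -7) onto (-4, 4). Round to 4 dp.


u.v = -60, |v| = sqrt(32) = 5.6569
Scalar projection = u.v / |v| = -60 / sqrt(32) = -10.6066

-10.6066


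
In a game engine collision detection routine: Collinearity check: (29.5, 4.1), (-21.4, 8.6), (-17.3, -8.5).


Cross product: ((-21.4)-29.5)*((-8.5)-4.1) - (8.6-4.1)*((-17.3)-29.5)
= 851.94

No, not collinear


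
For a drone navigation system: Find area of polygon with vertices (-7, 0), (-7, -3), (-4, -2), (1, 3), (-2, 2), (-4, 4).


Shoelace sum: ((-7)*(-3) - (-7)*0) + ((-7)*(-2) - (-4)*(-3)) + ((-4)*3 - 1*(-2)) + (1*2 - (-2)*3) + ((-2)*4 - (-4)*2) + ((-4)*0 - (-7)*4)
= 49
Area = |49|/2 = 24.5

24.5


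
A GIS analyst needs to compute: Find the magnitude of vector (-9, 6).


|u| = sqrt((-9)^2 + 6^2) = sqrt(117) = 10.8167

10.8167


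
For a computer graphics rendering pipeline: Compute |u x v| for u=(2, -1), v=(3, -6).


|u x v| = |2*(-6) - (-1)*3|
= |(-12) - (-3)| = 9

9


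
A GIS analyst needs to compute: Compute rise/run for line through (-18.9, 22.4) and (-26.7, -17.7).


slope = (y2-y1)/(x2-x1) = ((-17.7)-22.4)/((-26.7)-(-18.9)) = (-40.1)/(-7.8) = 5.141

5.141


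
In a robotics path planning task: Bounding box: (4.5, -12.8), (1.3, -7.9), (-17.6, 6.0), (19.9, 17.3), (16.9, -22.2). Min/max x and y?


x range: [-17.6, 19.9]
y range: [-22.2, 17.3]
Bounding box: (-17.6,-22.2) to (19.9,17.3)

(-17.6,-22.2) to (19.9,17.3)


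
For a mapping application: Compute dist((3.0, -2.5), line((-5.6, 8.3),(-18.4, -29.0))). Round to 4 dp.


|cross product| = 459.02
|line direction| = sqrt(1555.13) = 39.4351
Distance = 459.02/sqrt(1555.13) = 11.6399

11.6399


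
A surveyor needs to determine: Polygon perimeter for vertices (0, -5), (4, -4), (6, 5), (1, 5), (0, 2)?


Sides: (0, -5)->(4, -4): sqrt(17) = 4.123106, (4, -4)->(6, 5): sqrt(85) = 9.219544, (6, 5)->(1, 5): sqrt(25) = 5, (1, 5)->(0, 2): sqrt(10) = 3.162278, (0, 2)->(0, -5): sqrt(49) = 7
Sum = 28.504928
Perimeter = 28.5049

28.5049


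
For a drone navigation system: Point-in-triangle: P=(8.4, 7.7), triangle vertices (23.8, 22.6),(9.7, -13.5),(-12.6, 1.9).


Cross products: AB x AP = -345.85, BC x BP = -452.74, CA x CP = -223.58
All same sign? yes

Yes, inside


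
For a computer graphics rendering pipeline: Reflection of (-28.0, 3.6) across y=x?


Reflection over y=x: (x,y) -> (y,x)
(-28, 3.6) -> (3.6, -28)

(3.6, -28)


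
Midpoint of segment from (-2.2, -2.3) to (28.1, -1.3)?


M = (((-2.2)+28.1)/2, ((-2.3)+(-1.3))/2)
= (12.95, -1.8)

(12.95, -1.8)


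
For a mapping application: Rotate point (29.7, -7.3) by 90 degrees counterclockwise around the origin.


90° CCW: (x,y) -> (-y, x)
(29.7,-7.3) -> (7.3, 29.7)

(7.3, 29.7)


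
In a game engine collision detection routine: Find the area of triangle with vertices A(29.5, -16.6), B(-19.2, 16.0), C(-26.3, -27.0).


Area = |x_A(y_B-y_C) + x_B(y_C-y_A) + x_C(y_A-y_B)|/2
= |1268.5 + 199.68 + 857.38|/2
= 2325.56/2 = 1162.78

1162.78


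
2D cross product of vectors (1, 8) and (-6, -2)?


u x v = u_x*v_y - u_y*v_x = 1*(-2) - 8*(-6)
= (-2) - (-48) = 46

46


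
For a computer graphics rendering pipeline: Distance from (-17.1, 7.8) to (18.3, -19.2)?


dx=35.4, dy=-27
d^2 = 35.4^2 + (-27)^2 = 1982.16
d = sqrt(1982.16) = 44.5215

44.5215


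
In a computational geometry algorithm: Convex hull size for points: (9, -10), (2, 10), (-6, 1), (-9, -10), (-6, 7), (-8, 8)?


Convex hull vertices (CCW): (-9, -10), (9, -10), (2, 10), (-8, 8)
Count = 4

4


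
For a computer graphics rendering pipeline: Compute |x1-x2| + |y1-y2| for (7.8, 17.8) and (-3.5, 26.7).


|7.8-(-3.5)| + |17.8-26.7| = 11.3 + 8.9 = 20.2

20.2


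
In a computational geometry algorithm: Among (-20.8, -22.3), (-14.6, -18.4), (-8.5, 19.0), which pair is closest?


d(P0,P1) = 7.3246, d(P0,P2) = 43.0927, d(P1,P2) = 37.8942
Closest: P0 and P1

Closest pair: (-20.8, -22.3) and (-14.6, -18.4), distance = 7.3246


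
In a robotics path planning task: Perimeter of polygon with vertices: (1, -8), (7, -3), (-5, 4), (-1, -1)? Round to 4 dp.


Sides: (1, -8)->(7, -3): sqrt(61) = 7.81025, (7, -3)->(-5, 4): sqrt(193) = 13.892444, (-5, 4)->(-1, -1): sqrt(41) = 6.403124, (-1, -1)->(1, -8): sqrt(53) = 7.28011
Sum = 35.385928
Perimeter = 35.3859

35.3859


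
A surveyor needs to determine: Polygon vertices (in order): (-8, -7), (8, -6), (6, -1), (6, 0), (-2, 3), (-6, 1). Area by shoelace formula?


Shoelace sum: ((-8)*(-6) - 8*(-7)) + (8*(-1) - 6*(-6)) + (6*0 - 6*(-1)) + (6*3 - (-2)*0) + ((-2)*1 - (-6)*3) + ((-6)*(-7) - (-8)*1)
= 222
Area = |222|/2 = 111

111


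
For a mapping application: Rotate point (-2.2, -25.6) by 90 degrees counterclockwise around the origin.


90° CCW: (x,y) -> (-y, x)
(-2.2,-25.6) -> (25.6, -2.2)

(25.6, -2.2)


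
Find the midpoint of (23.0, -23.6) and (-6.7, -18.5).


M = ((23+(-6.7))/2, ((-23.6)+(-18.5))/2)
= (8.15, -21.05)

(8.15, -21.05)


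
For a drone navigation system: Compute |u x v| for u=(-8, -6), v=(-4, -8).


|u x v| = |(-8)*(-8) - (-6)*(-4)|
= |64 - 24| = 40

40


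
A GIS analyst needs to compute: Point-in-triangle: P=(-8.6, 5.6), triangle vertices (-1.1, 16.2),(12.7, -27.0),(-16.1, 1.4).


Cross products: AB x AP = -470.28, BC x BP = -333.96, CA x CP = -48
All same sign? yes

Yes, inside


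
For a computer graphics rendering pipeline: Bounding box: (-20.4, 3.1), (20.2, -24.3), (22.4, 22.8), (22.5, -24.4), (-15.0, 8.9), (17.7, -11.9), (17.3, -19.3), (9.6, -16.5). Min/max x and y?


x range: [-20.4, 22.5]
y range: [-24.4, 22.8]
Bounding box: (-20.4,-24.4) to (22.5,22.8)

(-20.4,-24.4) to (22.5,22.8)


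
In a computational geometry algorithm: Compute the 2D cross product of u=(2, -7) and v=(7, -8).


u x v = u_x*v_y - u_y*v_x = 2*(-8) - (-7)*7
= (-16) - (-49) = 33

33


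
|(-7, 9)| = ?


|u| = sqrt((-7)^2 + 9^2) = sqrt(130) = 11.4018

11.4018


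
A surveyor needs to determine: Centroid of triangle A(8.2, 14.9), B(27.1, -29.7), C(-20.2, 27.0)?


Centroid = ((x_A+x_B+x_C)/3, (y_A+y_B+y_C)/3)
= ((8.2+27.1+(-20.2))/3, (14.9+(-29.7)+27)/3)
= (5.0333, 4.0667)

(5.0333, 4.0667)


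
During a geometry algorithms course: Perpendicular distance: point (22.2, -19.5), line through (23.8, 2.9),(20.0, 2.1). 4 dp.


|cross product| = 83.84
|line direction| = sqrt(15.08) = 3.8833
Distance = 83.84/sqrt(15.08) = 21.5899

21.5899


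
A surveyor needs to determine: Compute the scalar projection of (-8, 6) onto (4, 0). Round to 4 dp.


u.v = -32, |v| = sqrt(16) = 4
Scalar projection = u.v / |v| = -32 / sqrt(16) = -8

-8


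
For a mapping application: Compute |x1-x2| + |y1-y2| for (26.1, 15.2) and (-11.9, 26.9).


|26.1-(-11.9)| + |15.2-26.9| = 38 + 11.7 = 49.7

49.7


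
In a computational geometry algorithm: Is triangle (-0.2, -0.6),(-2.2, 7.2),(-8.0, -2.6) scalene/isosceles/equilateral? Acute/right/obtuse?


Side lengths squared: AB^2=64.84, BC^2=129.68, CA^2=64.84
Sorted: [64.84, 64.84, 129.68]
By sides: Isosceles, By angles: Right

Isosceles, Right


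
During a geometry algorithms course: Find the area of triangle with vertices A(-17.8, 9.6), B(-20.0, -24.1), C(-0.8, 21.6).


Area = |x_A(y_B-y_C) + x_B(y_C-y_A) + x_C(y_A-y_B)|/2
= |813.46 + (-240) + (-26.96)|/2
= 546.5/2 = 273.25

273.25


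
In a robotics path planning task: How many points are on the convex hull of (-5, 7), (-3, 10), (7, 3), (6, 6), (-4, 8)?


Convex hull vertices (CCW): (-5, 7), (7, 3), (6, 6), (-3, 10)
Count = 4

4


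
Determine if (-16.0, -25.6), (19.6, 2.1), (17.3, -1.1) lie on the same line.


Cross product: (19.6-(-16))*((-1.1)-(-25.6)) - (2.1-(-25.6))*(17.3-(-16))
= -50.21

No, not collinear


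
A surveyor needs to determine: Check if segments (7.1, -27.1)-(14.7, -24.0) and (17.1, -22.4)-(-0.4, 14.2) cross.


Cross products: d1=448.25, d2=115.84, d3=4.72, d4=337.13
d1*d2 < 0 and d3*d4 < 0? no

No, they don't intersect


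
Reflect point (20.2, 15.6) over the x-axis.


Reflection over x-axis: (x,y) -> (x,-y)
(20.2, 15.6) -> (20.2, -15.6)

(20.2, -15.6)


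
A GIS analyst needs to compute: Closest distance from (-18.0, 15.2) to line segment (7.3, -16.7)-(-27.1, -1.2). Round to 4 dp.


Project P onto AB: t = 0.9587 (clamped to [0,1])
Closest point on segment: (-25.6782, -1.8406)
Distance: 18.6906

18.6906


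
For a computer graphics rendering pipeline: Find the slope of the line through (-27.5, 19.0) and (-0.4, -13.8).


slope = (y2-y1)/(x2-x1) = ((-13.8)-19)/((-0.4)-(-27.5)) = (-32.8)/27.1 = -1.2103

-1.2103


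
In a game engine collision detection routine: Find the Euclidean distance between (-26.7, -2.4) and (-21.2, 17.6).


dx=5.5, dy=20
d^2 = 5.5^2 + 20^2 = 430.25
d = sqrt(430.25) = 20.7425

20.7425


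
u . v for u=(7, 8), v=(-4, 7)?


u . v = u_x*v_x + u_y*v_y = 7*(-4) + 8*7
= (-28) + 56 = 28

28


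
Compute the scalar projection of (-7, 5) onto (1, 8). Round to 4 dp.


u.v = 33, |v| = sqrt(65) = 8.0623
Scalar projection = u.v / |v| = 33 / sqrt(65) = 4.0931

4.0931


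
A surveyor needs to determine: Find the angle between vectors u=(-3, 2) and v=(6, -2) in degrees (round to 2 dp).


u.v = -22, |u| = sqrt(13) = 3.6056, |v| = sqrt(40) = 6.3246
cos(theta) = u.v/(|u||v|) = -22/sqrt(520) = -0.964764
theta = acos(-0.964764) = 164.74 degrees

164.74 degrees


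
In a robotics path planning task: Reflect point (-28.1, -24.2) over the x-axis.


Reflection over x-axis: (x,y) -> (x,-y)
(-28.1, -24.2) -> (-28.1, 24.2)

(-28.1, 24.2)


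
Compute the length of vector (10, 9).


|u| = sqrt(10^2 + 9^2) = sqrt(181) = 13.4536

13.4536


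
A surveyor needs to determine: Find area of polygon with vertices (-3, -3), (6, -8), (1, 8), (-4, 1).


Shoelace sum: ((-3)*(-8) - 6*(-3)) + (6*8 - 1*(-8)) + (1*1 - (-4)*8) + ((-4)*(-3) - (-3)*1)
= 146
Area = |146|/2 = 73

73


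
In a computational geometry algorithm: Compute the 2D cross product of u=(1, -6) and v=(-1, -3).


u x v = u_x*v_y - u_y*v_x = 1*(-3) - (-6)*(-1)
= (-3) - 6 = -9

-9


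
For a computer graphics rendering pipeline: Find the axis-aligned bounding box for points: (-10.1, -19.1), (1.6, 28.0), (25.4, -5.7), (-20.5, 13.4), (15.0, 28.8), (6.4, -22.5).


x range: [-20.5, 25.4]
y range: [-22.5, 28.8]
Bounding box: (-20.5,-22.5) to (25.4,28.8)

(-20.5,-22.5) to (25.4,28.8)


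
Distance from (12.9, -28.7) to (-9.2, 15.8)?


dx=-22.1, dy=44.5
d^2 = (-22.1)^2 + 44.5^2 = 2468.66
d = sqrt(2468.66) = 49.6856

49.6856


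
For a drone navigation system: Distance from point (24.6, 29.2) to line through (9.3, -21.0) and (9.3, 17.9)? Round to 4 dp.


|cross product| = 595.17
|line direction| = sqrt(1513.21) = 38.9
Distance = 595.17/sqrt(1513.21) = 15.3

15.3


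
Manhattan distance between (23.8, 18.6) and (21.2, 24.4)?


|23.8-21.2| + |18.6-24.4| = 2.6 + 5.8 = 8.4

8.4


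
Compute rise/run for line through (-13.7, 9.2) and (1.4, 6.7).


slope = (y2-y1)/(x2-x1) = (6.7-9.2)/(1.4-(-13.7)) = (-2.5)/15.1 = -0.1656

-0.1656


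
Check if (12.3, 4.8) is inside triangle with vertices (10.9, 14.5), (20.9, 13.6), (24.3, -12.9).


Cross products: AB x AP = -95.74, BC x BP = -257.82, CA x CP = 91.62
All same sign? no

No, outside


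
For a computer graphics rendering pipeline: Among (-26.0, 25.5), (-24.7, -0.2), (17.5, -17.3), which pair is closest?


d(P0,P1) = 25.7329, d(P0,P2) = 61.0253, d(P1,P2) = 45.533
Closest: P0 and P1

Closest pair: (-26.0, 25.5) and (-24.7, -0.2), distance = 25.7329


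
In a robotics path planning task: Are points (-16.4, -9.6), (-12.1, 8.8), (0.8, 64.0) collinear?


Cross product: ((-12.1)-(-16.4))*(64-(-9.6)) - (8.8-(-9.6))*(0.8-(-16.4))
= 0

Yes, collinear


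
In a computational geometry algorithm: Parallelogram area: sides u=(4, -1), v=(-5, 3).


|u x v| = |4*3 - (-1)*(-5)|
= |12 - 5| = 7

7


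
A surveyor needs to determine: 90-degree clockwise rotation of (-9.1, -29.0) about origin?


90° CW: (x,y) -> (y, -x)
(-9.1,-29) -> (-29, 9.1)

(-29, 9.1)


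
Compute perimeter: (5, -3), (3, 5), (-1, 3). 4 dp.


Sides: (5, -3)->(3, 5): sqrt(68) = 8.246211, (3, 5)->(-1, 3): sqrt(20) = 4.472136, (-1, 3)->(5, -3): sqrt(72) = 8.485281
Sum = 21.203628
Perimeter = 21.2036

21.2036


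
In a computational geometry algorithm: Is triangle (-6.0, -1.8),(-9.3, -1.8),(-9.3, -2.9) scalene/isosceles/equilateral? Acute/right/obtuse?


Side lengths squared: AB^2=10.89, BC^2=1.21, CA^2=12.1
Sorted: [1.21, 10.89, 12.1]
By sides: Scalene, By angles: Right

Scalene, Right


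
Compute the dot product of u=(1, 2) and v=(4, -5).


u . v = u_x*v_x + u_y*v_y = 1*4 + 2*(-5)
= 4 + (-10) = -6

-6


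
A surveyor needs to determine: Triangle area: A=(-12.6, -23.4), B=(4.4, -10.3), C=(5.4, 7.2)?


Area = |x_A(y_B-y_C) + x_B(y_C-y_A) + x_C(y_A-y_B)|/2
= |220.5 + 134.64 + (-70.74)|/2
= 284.4/2 = 142.2

142.2


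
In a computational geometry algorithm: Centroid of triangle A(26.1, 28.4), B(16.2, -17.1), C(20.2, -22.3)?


Centroid = ((x_A+x_B+x_C)/3, (y_A+y_B+y_C)/3)
= ((26.1+16.2+20.2)/3, (28.4+(-17.1)+(-22.3))/3)
= (20.8333, -3.6667)

(20.8333, -3.6667)


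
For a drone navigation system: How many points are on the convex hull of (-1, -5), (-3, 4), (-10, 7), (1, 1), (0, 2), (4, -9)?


Convex hull vertices (CCW): (-10, 7), (-1, -5), (4, -9), (1, 1), (0, 2), (-3, 4)
Count = 6

6


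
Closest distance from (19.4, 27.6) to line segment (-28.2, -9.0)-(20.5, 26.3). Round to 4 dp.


Project P onto AB: t = 0.9979 (clamped to [0,1])
Closest point on segment: (20.3966, 26.2251)
Distance: 1.6981

1.6981


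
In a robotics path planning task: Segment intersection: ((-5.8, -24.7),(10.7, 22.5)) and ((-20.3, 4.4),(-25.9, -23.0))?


Cross products: d1=560.26, d2=748.04, d3=1164.55, d4=976.77
d1*d2 < 0 and d3*d4 < 0? no

No, they don't intersect


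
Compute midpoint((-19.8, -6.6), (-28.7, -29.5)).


M = (((-19.8)+(-28.7))/2, ((-6.6)+(-29.5))/2)
= (-24.25, -18.05)

(-24.25, -18.05)


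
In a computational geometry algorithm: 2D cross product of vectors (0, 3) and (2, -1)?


u x v = u_x*v_y - u_y*v_x = 0*(-1) - 3*2
= 0 - 6 = -6

-6


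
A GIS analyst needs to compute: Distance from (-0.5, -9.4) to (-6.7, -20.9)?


dx=-6.2, dy=-11.5
d^2 = (-6.2)^2 + (-11.5)^2 = 170.69
d = sqrt(170.69) = 13.0648

13.0648


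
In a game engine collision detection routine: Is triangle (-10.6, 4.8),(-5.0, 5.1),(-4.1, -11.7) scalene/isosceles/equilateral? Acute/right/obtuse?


Side lengths squared: AB^2=31.45, BC^2=283.05, CA^2=314.5
Sorted: [31.45, 283.05, 314.5]
By sides: Scalene, By angles: Right

Scalene, Right


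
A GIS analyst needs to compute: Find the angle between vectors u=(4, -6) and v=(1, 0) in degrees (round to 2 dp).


u.v = 4, |u| = sqrt(52) = 7.2111, |v| = sqrt(1) = 1
cos(theta) = u.v/(|u||v|) = 4/sqrt(52) = 0.5547
theta = acos(0.5547) = 56.31 degrees

56.31 degrees


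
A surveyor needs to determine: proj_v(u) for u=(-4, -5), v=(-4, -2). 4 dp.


u.v = 26, |v| = sqrt(20) = 4.4721
Scalar projection = u.v / |v| = 26 / sqrt(20) = 5.8138

5.8138


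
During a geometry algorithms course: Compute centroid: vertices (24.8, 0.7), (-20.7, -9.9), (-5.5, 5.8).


Centroid = ((x_A+x_B+x_C)/3, (y_A+y_B+y_C)/3)
= ((24.8+(-20.7)+(-5.5))/3, (0.7+(-9.9)+5.8)/3)
= (-0.4667, -1.1333)

(-0.4667, -1.1333)


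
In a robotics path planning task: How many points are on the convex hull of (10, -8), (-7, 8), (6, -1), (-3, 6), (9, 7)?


Convex hull vertices (CCW): (-7, 8), (10, -8), (9, 7)
Count = 3

3


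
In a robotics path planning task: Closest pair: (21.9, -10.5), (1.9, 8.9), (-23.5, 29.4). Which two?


d(P0,P1) = 27.8632, d(P0,P2) = 60.4415, d(P1,P2) = 32.6406
Closest: P0 and P1

Closest pair: (21.9, -10.5) and (1.9, 8.9), distance = 27.8632


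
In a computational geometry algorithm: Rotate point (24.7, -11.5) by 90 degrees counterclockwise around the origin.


90° CCW: (x,y) -> (-y, x)
(24.7,-11.5) -> (11.5, 24.7)

(11.5, 24.7)


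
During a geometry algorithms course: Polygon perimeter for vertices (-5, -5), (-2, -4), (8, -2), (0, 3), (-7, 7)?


Sides: (-5, -5)->(-2, -4): sqrt(10) = 3.162278, (-2, -4)->(8, -2): sqrt(104) = 10.198039, (8, -2)->(0, 3): sqrt(89) = 9.433981, (0, 3)->(-7, 7): sqrt(65) = 8.062258, (-7, 7)->(-5, -5): sqrt(148) = 12.165525
Sum = 43.022081
Perimeter = 43.0221

43.0221


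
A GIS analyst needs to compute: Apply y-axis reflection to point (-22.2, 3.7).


Reflection over y-axis: (x,y) -> (-x,y)
(-22.2, 3.7) -> (22.2, 3.7)

(22.2, 3.7)


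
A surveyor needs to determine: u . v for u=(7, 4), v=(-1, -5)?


u . v = u_x*v_x + u_y*v_y = 7*(-1) + 4*(-5)
= (-7) + (-20) = -27

-27
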